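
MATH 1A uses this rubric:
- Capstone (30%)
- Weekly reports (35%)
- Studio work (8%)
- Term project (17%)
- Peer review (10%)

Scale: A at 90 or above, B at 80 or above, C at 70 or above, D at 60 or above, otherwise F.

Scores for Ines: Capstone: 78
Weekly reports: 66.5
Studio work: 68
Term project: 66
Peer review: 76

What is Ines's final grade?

C

Weighted total:
  Capstone 78 × 0.3 = 23.4
  Weekly reports 66.5 × 0.35 = 23.275
  Studio work 68 × 0.08 = 5.44
  Term project 66 × 0.17 = 11.22
  Peer review 76 × 0.1 = 7.6
Sum = 70.935
70.935 is ≥ 70 and < 80 → C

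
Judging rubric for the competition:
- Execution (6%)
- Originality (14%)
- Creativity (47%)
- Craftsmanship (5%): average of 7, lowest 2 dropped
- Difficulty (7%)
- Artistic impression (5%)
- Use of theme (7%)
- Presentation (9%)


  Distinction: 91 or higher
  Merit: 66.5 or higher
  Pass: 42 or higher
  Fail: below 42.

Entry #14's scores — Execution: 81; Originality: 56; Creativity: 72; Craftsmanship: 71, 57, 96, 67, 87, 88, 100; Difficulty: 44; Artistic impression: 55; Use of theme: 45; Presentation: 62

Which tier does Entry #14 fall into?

Pass

Craftsmanship: drop 57, 67 → average of remaining 5 = 442/5 = 88.4
Weighted total:
  Execution 81 × 0.06 = 4.86
  Originality 56 × 0.14 = 7.84
  Creativity 72 × 0.47 = 33.84
  Craftsmanship 88.4 × 0.05 = 4.42
  Difficulty 44 × 0.07 = 3.08
  Artistic impression 55 × 0.05 = 2.75
  Use of theme 45 × 0.07 = 3.15
  Presentation 62 × 0.09 = 5.58
Sum = 65.52
65.52 is ≥ 42 and < 66.5 → Pass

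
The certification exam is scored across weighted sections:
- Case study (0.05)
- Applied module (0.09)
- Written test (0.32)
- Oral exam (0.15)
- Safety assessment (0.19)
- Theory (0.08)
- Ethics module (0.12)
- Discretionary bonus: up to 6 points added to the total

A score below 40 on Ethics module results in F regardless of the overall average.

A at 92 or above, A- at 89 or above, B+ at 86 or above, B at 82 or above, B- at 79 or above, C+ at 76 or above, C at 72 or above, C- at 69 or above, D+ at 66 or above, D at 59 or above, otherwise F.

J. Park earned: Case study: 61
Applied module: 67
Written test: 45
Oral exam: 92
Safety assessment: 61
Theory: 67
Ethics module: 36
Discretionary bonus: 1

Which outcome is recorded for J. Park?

F

Ethics module score 36 < 40: minimum not met.
Weighted total:
  Case study 61 × 0.05 = 3.05
  Applied module 67 × 0.09 = 6.03
  Written test 45 × 0.32 = 14.4
  Oral exam 92 × 0.15 = 13.8
  Safety assessment 61 × 0.19 = 11.59
  Theory 67 × 0.08 = 5.36
  Ethics module 36 × 0.12 = 4.32
Sum = 58.55
Discretionary bonus: 58.55 + 1 = 59.55
Because the Ethics module minimum was not met, the result is F.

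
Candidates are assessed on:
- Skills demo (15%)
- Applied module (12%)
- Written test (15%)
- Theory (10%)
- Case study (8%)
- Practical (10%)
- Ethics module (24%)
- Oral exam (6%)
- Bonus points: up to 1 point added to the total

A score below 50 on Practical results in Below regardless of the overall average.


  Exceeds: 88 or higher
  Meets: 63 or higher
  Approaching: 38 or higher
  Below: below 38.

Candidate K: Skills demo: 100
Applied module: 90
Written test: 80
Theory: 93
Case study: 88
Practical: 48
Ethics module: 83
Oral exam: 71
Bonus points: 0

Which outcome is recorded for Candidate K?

Practical score 48 < 50: minimum not met.
Weighted total:
  Skills demo 100 × 0.15 = 15
  Applied module 90 × 0.12 = 10.8
  Written test 80 × 0.15 = 12
  Theory 93 × 0.1 = 9.3
  Case study 88 × 0.08 = 7.04
  Practical 48 × 0.1 = 4.8
  Ethics module 83 × 0.24 = 19.92
  Oral exam 71 × 0.06 = 4.26
Sum = 83.12
Bonus points: 83.12 + 0 = 83.12
Because the Practical minimum was not met, the result is Below.

Below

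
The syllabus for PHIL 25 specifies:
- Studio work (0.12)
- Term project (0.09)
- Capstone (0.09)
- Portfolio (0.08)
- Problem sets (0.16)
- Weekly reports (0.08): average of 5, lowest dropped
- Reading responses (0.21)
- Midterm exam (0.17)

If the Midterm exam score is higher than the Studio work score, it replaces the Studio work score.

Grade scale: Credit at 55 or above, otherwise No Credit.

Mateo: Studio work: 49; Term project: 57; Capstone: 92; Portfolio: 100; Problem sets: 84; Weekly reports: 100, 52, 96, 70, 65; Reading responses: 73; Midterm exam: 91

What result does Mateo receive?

Weekly reports: drop 52 → average of remaining 4 = 331/4 = 82.75
Midterm exam (91) > Studio work (49), so Studio work counts as 91.
Weighted total:
  Studio work 91 × 0.12 = 10.92
  Term project 57 × 0.09 = 5.13
  Capstone 92 × 0.09 = 8.28
  Portfolio 100 × 0.08 = 8
  Problem sets 84 × 0.16 = 13.44
  Weekly reports 82.75 × 0.08 = 6.62
  Reading responses 73 × 0.21 = 15.33
  Midterm exam 91 × 0.17 = 15.47
Sum = 83.19
83.19 ≥ 55 → Credit

Credit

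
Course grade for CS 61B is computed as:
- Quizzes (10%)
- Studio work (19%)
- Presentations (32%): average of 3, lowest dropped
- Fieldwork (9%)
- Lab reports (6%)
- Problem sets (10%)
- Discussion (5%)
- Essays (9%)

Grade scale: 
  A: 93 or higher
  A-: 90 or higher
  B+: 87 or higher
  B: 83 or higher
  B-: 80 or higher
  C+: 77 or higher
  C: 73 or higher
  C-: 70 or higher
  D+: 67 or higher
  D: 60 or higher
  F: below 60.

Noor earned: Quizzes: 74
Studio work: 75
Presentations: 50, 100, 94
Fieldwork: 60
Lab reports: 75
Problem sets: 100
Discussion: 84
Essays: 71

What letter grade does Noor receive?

B

Presentations: drop 50 → average of remaining 2 = 194/2 = 97
Weighted total:
  Quizzes 74 × 0.1 = 7.4
  Studio work 75 × 0.19 = 14.25
  Presentations 97 × 0.32 = 31.04
  Fieldwork 60 × 0.09 = 5.4
  Lab reports 75 × 0.06 = 4.5
  Problem sets 100 × 0.1 = 10
  Discussion 84 × 0.05 = 4.2
  Essays 71 × 0.09 = 6.39
Sum = 83.18
83.18 is ≥ 83 and < 87 → B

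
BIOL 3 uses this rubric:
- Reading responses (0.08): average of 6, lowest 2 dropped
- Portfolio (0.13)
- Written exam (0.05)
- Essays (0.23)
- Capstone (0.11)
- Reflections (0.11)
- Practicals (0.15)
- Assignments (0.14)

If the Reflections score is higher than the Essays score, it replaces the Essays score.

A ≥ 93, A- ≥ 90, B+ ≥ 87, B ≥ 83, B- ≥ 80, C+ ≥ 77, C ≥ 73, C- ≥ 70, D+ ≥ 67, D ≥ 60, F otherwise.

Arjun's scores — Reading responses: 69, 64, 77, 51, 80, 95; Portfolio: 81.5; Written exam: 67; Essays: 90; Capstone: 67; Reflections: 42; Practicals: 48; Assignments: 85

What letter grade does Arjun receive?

Reading responses: drop 51, 64 → average of remaining 4 = 321/4 = 80.25
Reflections (42) ≤ Essays (90), so Essays stays at 90.
Weighted total:
  Reading responses 80.25 × 0.08 = 6.42
  Portfolio 81.5 × 0.13 = 10.595
  Written exam 67 × 0.05 = 3.35
  Essays 90 × 0.23 = 20.7
  Capstone 67 × 0.11 = 7.37
  Reflections 42 × 0.11 = 4.62
  Practicals 48 × 0.15 = 7.2
  Assignments 85 × 0.14 = 11.9
Sum = 72.155
72.155 is ≥ 70 and < 73 → C-

C-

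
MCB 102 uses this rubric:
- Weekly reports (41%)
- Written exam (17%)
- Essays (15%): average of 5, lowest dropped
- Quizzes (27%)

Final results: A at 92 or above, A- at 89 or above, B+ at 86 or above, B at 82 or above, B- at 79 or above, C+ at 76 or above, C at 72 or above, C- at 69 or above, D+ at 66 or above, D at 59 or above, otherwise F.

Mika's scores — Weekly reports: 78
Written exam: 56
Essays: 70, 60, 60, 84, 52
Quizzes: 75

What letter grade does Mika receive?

C

Essays: drop 52 → average of remaining 4 = 274/4 = 68.5
Weighted total:
  Weekly reports 78 × 0.41 = 31.98
  Written exam 56 × 0.17 = 9.52
  Essays 68.5 × 0.15 = 10.275
  Quizzes 75 × 0.27 = 20.25
Sum = 72.025
72.025 is ≥ 72 and < 76 → C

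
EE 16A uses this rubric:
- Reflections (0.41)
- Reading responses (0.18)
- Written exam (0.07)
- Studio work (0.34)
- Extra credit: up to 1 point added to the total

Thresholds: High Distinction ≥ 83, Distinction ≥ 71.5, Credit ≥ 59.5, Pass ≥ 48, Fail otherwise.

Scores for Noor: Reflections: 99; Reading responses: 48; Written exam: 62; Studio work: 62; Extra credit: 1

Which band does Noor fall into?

Weighted total:
  Reflections 99 × 0.41 = 40.59
  Reading responses 48 × 0.18 = 8.64
  Written exam 62 × 0.07 = 4.34
  Studio work 62 × 0.34 = 21.08
Sum = 74.65
Extra credit: 74.65 + 1 = 75.65
75.65 is ≥ 71.5 and < 83 → Distinction

Distinction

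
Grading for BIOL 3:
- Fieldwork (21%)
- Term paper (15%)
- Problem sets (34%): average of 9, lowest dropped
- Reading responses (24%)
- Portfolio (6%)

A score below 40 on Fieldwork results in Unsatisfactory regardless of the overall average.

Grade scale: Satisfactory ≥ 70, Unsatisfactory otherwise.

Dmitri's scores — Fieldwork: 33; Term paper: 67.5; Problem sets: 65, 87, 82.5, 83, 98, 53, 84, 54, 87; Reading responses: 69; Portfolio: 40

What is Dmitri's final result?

Problem sets: drop 53 → average of remaining 8 = 640.5/8 = 80.0625
Fieldwork score 33 < 40: minimum not met.
Weighted total:
  Fieldwork 33 × 0.21 = 6.93
  Term paper 67.5 × 0.15 = 10.125
  Problem sets 80.0625 × 0.34 = 27.22125
  Reading responses 69 × 0.24 = 16.56
  Portfolio 40 × 0.06 = 2.4
Sum = 63.23625
Because the Fieldwork minimum was not met, the result is Unsatisfactory.

Unsatisfactory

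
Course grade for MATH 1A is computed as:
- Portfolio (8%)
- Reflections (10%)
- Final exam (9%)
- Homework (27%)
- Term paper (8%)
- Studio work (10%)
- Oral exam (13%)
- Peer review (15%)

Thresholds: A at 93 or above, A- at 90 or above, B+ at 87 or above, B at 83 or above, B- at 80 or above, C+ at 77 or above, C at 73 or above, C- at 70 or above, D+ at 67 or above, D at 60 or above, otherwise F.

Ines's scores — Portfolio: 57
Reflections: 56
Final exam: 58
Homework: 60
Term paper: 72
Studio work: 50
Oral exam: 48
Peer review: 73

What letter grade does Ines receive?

Weighted total:
  Portfolio 57 × 0.08 = 4.56
  Reflections 56 × 0.1 = 5.6
  Final exam 58 × 0.09 = 5.22
  Homework 60 × 0.27 = 16.2
  Term paper 72 × 0.08 = 5.76
  Studio work 50 × 0.1 = 5
  Oral exam 48 × 0.13 = 6.24
  Peer review 73 × 0.15 = 10.95
Sum = 59.53
59.53 < 60 → F

F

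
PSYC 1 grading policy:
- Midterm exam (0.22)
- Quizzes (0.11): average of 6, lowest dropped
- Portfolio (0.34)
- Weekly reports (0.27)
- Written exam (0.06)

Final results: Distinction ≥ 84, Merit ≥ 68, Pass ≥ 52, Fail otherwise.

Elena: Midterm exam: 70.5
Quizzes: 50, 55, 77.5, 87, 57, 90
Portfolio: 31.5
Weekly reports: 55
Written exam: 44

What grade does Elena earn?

Fail

Quizzes: drop 50 → average of remaining 5 = 366.5/5 = 73.3
Weighted total:
  Midterm exam 70.5 × 0.22 = 15.51
  Quizzes 73.3 × 0.11 = 8.063
  Portfolio 31.5 × 0.34 = 10.71
  Weekly reports 55 × 0.27 = 14.85
  Written exam 44 × 0.06 = 2.64
Sum = 51.773
51.773 < 52 → Fail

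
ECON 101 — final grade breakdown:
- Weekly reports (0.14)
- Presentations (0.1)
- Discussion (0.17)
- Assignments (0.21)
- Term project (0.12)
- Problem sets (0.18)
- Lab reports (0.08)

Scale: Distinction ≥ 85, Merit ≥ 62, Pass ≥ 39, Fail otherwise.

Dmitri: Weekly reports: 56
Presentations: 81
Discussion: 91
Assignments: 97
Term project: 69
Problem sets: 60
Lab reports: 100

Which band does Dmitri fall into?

Weighted total:
  Weekly reports 56 × 0.14 = 7.84
  Presentations 81 × 0.1 = 8.1
  Discussion 91 × 0.17 = 15.47
  Assignments 97 × 0.21 = 20.37
  Term project 69 × 0.12 = 8.28
  Problem sets 60 × 0.18 = 10.8
  Lab reports 100 × 0.08 = 8
Sum = 78.86
78.86 is ≥ 62 and < 85 → Merit

Merit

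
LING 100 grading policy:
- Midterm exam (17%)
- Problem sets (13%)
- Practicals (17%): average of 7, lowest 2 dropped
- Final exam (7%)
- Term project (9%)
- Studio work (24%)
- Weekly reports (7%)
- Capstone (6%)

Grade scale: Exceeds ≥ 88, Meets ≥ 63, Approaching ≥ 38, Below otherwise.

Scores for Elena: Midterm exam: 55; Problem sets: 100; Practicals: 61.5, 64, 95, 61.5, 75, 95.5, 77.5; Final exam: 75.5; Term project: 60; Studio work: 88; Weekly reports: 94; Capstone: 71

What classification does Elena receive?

Meets

Practicals: drop 61.5, 61.5 → average of remaining 5 = 407/5 = 81.4
Weighted total:
  Midterm exam 55 × 0.17 = 9.35
  Problem sets 100 × 0.13 = 13
  Practicals 81.4 × 0.17 = 13.838
  Final exam 75.5 × 0.07 = 5.285
  Term project 60 × 0.09 = 5.4
  Studio work 88 × 0.24 = 21.12
  Weekly reports 94 × 0.07 = 6.58
  Capstone 71 × 0.06 = 4.26
Sum = 78.833
78.833 is ≥ 63 and < 88 → Meets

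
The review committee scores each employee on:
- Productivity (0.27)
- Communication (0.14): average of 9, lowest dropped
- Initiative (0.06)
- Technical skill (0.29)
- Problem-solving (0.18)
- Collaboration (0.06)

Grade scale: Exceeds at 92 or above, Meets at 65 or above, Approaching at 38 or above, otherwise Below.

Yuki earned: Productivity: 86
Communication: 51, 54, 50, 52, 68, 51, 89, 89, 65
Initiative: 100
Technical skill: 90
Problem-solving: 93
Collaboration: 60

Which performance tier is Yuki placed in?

Communication: drop 50 → average of remaining 8 = 519/8 = 64.875
Weighted total:
  Productivity 86 × 0.27 = 23.22
  Communication 64.875 × 0.14 = 9.0825
  Initiative 100 × 0.06 = 6
  Technical skill 90 × 0.29 = 26.1
  Problem-solving 93 × 0.18 = 16.74
  Collaboration 60 × 0.06 = 3.6
Sum = 84.7425
84.7425 is ≥ 65 and < 92 → Meets

Meets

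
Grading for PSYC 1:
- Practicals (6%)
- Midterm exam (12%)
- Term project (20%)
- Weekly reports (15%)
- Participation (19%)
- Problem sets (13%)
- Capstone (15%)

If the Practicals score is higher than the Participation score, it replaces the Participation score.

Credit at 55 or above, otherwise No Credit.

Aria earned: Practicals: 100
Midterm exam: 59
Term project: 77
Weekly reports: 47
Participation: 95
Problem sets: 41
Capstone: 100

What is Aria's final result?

Credit

Practicals (100) > Participation (95), so Participation counts as 100.
Weighted total:
  Practicals 100 × 0.06 = 6
  Midterm exam 59 × 0.12 = 7.08
  Term project 77 × 0.2 = 15.4
  Weekly reports 47 × 0.15 = 7.05
  Participation 100 × 0.19 = 19
  Problem sets 41 × 0.13 = 5.33
  Capstone 100 × 0.15 = 15
Sum = 74.86
74.86 ≥ 55 → Credit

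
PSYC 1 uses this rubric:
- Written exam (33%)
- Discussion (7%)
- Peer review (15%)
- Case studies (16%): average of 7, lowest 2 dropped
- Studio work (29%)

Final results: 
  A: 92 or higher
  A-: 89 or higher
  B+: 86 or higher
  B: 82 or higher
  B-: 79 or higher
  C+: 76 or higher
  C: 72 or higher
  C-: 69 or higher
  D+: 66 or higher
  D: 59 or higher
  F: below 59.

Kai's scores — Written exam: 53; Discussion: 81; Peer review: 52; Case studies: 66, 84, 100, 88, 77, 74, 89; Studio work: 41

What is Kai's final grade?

F

Case studies: drop 66, 74 → average of remaining 5 = 438/5 = 87.6
Weighted total:
  Written exam 53 × 0.33 = 17.49
  Discussion 81 × 0.07 = 5.67
  Peer review 52 × 0.15 = 7.8
  Case studies 87.6 × 0.16 = 14.016
  Studio work 41 × 0.29 = 11.89
Sum = 56.866
56.866 < 59 → F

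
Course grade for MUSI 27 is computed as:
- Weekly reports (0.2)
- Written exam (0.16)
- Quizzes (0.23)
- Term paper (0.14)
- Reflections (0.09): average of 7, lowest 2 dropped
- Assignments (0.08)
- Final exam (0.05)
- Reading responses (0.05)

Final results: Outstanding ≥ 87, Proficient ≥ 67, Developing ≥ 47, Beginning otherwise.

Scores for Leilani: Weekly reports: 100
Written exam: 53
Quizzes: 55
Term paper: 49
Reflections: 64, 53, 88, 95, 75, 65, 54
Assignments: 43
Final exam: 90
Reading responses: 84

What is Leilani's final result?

Proficient

Reflections: drop 53, 54 → average of remaining 5 = 387/5 = 77.4
Weighted total:
  Weekly reports 100 × 0.2 = 20
  Written exam 53 × 0.16 = 8.48
  Quizzes 55 × 0.23 = 12.65
  Term paper 49 × 0.14 = 6.86
  Reflections 77.4 × 0.09 = 6.966
  Assignments 43 × 0.08 = 3.44
  Final exam 90 × 0.05 = 4.5
  Reading responses 84 × 0.05 = 4.2
Sum = 67.096
67.096 is ≥ 67 and < 87 → Proficient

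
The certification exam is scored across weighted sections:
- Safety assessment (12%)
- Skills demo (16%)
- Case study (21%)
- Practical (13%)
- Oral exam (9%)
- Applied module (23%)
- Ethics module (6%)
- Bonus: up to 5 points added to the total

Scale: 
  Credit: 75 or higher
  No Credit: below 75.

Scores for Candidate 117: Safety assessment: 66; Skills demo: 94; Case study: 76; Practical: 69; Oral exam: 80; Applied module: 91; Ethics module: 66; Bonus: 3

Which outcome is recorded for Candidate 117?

Weighted total:
  Safety assessment 66 × 0.12 = 7.92
  Skills demo 94 × 0.16 = 15.04
  Case study 76 × 0.21 = 15.96
  Practical 69 × 0.13 = 8.97
  Oral exam 80 × 0.09 = 7.2
  Applied module 91 × 0.23 = 20.93
  Ethics module 66 × 0.06 = 3.96
Sum = 79.98
Bonus: 79.98 + 3 = 82.98
82.98 ≥ 75 → Credit

Credit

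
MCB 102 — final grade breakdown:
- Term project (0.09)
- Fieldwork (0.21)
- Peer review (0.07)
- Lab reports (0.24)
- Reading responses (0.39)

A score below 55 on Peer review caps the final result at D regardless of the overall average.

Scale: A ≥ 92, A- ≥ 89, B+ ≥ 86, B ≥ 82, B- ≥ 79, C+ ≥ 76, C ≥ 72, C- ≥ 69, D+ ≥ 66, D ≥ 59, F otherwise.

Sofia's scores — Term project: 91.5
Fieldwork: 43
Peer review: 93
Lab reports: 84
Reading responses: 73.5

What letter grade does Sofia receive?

Peer review score 93 ≥ 55: minimum met.
Weighted total:
  Term project 91.5 × 0.09 = 8.235
  Fieldwork 43 × 0.21 = 9.03
  Peer review 93 × 0.07 = 6.51
  Lab reports 84 × 0.24 = 20.16
  Reading responses 73.5 × 0.39 = 28.665
Sum = 72.6
72.6 is ≥ 72 and < 76 → C

C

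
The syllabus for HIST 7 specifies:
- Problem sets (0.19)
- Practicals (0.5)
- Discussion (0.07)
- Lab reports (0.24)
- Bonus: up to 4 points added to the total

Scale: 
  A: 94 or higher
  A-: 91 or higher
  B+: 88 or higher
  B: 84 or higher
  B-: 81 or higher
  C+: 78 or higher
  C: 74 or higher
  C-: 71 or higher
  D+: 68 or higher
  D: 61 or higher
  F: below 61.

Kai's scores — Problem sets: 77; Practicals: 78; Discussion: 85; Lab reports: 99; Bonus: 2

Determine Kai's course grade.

Weighted total:
  Problem sets 77 × 0.19 = 14.63
  Practicals 78 × 0.5 = 39
  Discussion 85 × 0.07 = 5.95
  Lab reports 99 × 0.24 = 23.76
Sum = 83.34
Bonus: 83.34 + 2 = 85.34
85.34 is ≥ 84 and < 88 → B

B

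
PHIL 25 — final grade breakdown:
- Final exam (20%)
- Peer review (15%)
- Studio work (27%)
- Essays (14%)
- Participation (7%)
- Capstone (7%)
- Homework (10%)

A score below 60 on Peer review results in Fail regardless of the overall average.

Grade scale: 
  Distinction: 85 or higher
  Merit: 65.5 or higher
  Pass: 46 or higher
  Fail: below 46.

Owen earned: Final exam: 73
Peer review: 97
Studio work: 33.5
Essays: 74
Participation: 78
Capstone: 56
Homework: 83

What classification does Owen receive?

Merit

Peer review score 97 ≥ 60: minimum met.
Weighted total:
  Final exam 73 × 0.2 = 14.6
  Peer review 97 × 0.15 = 14.55
  Studio work 33.5 × 0.27 = 9.045
  Essays 74 × 0.14 = 10.36
  Participation 78 × 0.07 = 5.46
  Capstone 56 × 0.07 = 3.92
  Homework 83 × 0.1 = 8.3
Sum = 66.235
66.235 is ≥ 65.5 and < 85 → Merit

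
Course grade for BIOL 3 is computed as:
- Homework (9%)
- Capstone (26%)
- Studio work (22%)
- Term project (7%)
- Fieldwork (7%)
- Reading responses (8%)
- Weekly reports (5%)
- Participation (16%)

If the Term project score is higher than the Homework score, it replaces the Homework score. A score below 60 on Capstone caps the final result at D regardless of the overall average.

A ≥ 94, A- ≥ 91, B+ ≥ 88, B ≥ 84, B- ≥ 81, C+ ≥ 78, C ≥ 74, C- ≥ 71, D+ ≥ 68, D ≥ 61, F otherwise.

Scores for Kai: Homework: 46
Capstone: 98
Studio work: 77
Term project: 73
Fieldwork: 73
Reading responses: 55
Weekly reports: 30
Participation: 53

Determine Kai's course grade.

Term project (73) > Homework (46), so Homework counts as 73.
Capstone score 98 ≥ 60: minimum met.
Weighted total:
  Homework 73 × 0.09 = 6.57
  Capstone 98 × 0.26 = 25.48
  Studio work 77 × 0.22 = 16.94
  Term project 73 × 0.07 = 5.11
  Fieldwork 73 × 0.07 = 5.11
  Reading responses 55 × 0.08 = 4.4
  Weekly reports 30 × 0.05 = 1.5
  Participation 53 × 0.16 = 8.48
Sum = 73.59
73.59 is ≥ 71 and < 74 → C-

C-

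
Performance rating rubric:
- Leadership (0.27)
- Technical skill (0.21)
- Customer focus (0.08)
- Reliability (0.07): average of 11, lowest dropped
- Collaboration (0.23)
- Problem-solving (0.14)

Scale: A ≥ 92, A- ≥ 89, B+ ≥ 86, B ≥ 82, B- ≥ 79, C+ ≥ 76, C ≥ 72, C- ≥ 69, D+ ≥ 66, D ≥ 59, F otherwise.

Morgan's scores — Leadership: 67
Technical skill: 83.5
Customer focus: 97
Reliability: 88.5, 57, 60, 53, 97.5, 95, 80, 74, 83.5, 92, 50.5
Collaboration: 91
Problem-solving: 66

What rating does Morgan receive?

Reliability: drop 50.5 → average of remaining 10 = 780.5/10 = 78.05
Weighted total:
  Leadership 67 × 0.27 = 18.09
  Technical skill 83.5 × 0.21 = 17.535
  Customer focus 97 × 0.08 = 7.76
  Reliability 78.05 × 0.07 = 5.4635
  Collaboration 91 × 0.23 = 20.93
  Problem-solving 66 × 0.14 = 9.24
Sum = 79.0185
79.0185 is ≥ 79 and < 82 → B-

B-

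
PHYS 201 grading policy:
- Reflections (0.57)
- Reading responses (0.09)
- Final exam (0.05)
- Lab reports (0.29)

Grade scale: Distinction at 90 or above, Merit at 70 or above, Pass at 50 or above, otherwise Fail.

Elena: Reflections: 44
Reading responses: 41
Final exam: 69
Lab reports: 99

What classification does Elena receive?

Pass

Weighted total:
  Reflections 44 × 0.57 = 25.08
  Reading responses 41 × 0.09 = 3.69
  Final exam 69 × 0.05 = 3.45
  Lab reports 99 × 0.29 = 28.71
Sum = 60.93
60.93 is ≥ 50 and < 70 → Pass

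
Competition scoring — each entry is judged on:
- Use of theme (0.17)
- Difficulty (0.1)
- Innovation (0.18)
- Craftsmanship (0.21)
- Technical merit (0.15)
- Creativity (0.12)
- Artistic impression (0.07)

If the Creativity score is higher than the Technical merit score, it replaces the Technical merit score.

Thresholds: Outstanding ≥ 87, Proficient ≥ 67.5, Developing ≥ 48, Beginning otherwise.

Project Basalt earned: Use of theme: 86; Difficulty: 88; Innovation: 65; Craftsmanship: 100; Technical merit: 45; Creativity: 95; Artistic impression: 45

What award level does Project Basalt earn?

Proficient

Creativity (95) > Technical merit (45), so Technical merit counts as 95.
Weighted total:
  Use of theme 86 × 0.17 = 14.62
  Difficulty 88 × 0.1 = 8.8
  Innovation 65 × 0.18 = 11.7
  Craftsmanship 100 × 0.21 = 21
  Technical merit 95 × 0.15 = 14.25
  Creativity 95 × 0.12 = 11.4
  Artistic impression 45 × 0.07 = 3.15
Sum = 84.92
84.92 is ≥ 67.5 and < 87 → Proficient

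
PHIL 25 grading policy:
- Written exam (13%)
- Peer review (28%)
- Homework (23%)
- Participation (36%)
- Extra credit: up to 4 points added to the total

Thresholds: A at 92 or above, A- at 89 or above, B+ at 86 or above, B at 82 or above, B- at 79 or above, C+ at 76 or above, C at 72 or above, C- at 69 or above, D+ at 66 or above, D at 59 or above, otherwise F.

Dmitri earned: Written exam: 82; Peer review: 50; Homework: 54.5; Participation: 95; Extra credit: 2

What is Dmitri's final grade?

Weighted total:
  Written exam 82 × 0.13 = 10.66
  Peer review 50 × 0.28 = 14
  Homework 54.5 × 0.23 = 12.535
  Participation 95 × 0.36 = 34.2
Sum = 71.395
Extra credit: 71.395 + 2 = 73.395
73.395 is ≥ 72 and < 76 → C

C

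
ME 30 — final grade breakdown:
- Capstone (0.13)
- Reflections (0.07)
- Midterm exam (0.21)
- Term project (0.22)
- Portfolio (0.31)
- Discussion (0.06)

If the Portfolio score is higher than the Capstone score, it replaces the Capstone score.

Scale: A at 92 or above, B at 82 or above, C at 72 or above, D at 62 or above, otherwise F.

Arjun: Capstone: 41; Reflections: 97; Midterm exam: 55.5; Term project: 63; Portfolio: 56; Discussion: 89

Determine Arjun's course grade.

Portfolio (56) > Capstone (41), so Capstone counts as 56.
Weighted total:
  Capstone 56 × 0.13 = 7.28
  Reflections 97 × 0.07 = 6.79
  Midterm exam 55.5 × 0.21 = 11.655
  Term project 63 × 0.22 = 13.86
  Portfolio 56 × 0.31 = 17.36
  Discussion 89 × 0.06 = 5.34
Sum = 62.285
62.285 is ≥ 62 and < 72 → D

D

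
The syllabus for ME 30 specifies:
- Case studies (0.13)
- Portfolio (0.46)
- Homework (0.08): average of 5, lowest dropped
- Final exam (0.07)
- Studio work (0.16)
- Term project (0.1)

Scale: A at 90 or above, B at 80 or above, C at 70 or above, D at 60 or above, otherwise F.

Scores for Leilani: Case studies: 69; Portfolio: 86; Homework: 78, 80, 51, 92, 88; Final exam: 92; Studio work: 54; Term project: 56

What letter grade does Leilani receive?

Homework: drop 51 → average of remaining 4 = 338/4 = 84.5
Weighted total:
  Case studies 69 × 0.13 = 8.97
  Portfolio 86 × 0.46 = 39.56
  Homework 84.5 × 0.08 = 6.76
  Final exam 92 × 0.07 = 6.44
  Studio work 54 × 0.16 = 8.64
  Term project 56 × 0.1 = 5.6
Sum = 75.97
75.97 is ≥ 70 and < 80 → C

C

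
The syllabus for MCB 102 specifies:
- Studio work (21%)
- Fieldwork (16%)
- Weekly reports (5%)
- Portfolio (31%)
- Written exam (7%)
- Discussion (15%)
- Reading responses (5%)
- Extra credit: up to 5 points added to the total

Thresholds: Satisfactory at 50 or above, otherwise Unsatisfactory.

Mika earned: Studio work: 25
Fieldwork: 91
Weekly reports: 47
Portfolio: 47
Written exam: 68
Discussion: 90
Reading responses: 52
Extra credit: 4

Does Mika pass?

Weighted total:
  Studio work 25 × 0.21 = 5.25
  Fieldwork 91 × 0.16 = 14.56
  Weekly reports 47 × 0.05 = 2.35
  Portfolio 47 × 0.31 = 14.57
  Written exam 68 × 0.07 = 4.76
  Discussion 90 × 0.15 = 13.5
  Reading responses 52 × 0.05 = 2.6
Sum = 57.59
Extra credit: 57.59 + 4 = 61.59
61.59 ≥ 50 → Satisfactory

Satisfactory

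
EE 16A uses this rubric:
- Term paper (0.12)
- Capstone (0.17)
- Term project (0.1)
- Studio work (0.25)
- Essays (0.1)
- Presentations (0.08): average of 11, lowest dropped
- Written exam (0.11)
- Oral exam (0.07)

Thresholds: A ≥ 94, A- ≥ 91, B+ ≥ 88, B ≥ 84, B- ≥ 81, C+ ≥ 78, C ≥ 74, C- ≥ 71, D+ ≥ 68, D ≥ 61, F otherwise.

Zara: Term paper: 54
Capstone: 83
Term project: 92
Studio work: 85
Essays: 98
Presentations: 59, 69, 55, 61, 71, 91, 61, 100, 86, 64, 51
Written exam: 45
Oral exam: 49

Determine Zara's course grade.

Presentations: drop 51 → average of remaining 10 = 717/10 = 71.7
Weighted total:
  Term paper 54 × 0.12 = 6.48
  Capstone 83 × 0.17 = 14.11
  Term project 92 × 0.1 = 9.2
  Studio work 85 × 0.25 = 21.25
  Essays 98 × 0.1 = 9.8
  Presentations 71.7 × 0.08 = 5.736
  Written exam 45 × 0.11 = 4.95
  Oral exam 49 × 0.07 = 3.43
Sum = 74.956
74.956 is ≥ 74 and < 78 → C

C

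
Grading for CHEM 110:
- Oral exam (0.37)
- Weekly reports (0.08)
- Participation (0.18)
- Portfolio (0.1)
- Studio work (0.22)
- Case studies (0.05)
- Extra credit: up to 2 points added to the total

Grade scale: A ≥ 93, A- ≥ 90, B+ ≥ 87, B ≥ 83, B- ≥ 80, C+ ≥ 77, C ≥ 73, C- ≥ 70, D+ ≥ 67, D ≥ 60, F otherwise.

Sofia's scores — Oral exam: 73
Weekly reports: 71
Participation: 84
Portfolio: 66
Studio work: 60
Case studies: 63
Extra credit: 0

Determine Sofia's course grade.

Weighted total:
  Oral exam 73 × 0.37 = 27.01
  Weekly reports 71 × 0.08 = 5.68
  Participation 84 × 0.18 = 15.12
  Portfolio 66 × 0.1 = 6.6
  Studio work 60 × 0.22 = 13.2
  Case studies 63 × 0.05 = 3.15
Sum = 70.76
Extra credit: 70.76 + 0 = 70.76
70.76 is ≥ 70 and < 73 → C-

C-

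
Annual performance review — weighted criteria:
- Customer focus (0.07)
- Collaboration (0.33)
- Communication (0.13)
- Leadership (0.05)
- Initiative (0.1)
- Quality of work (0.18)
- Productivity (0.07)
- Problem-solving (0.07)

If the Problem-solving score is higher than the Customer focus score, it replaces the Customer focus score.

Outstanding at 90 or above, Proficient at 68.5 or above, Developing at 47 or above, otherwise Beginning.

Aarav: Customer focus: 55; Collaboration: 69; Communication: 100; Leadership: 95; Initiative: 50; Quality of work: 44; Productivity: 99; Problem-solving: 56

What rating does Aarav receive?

Developing

Problem-solving (56) > Customer focus (55), so Customer focus counts as 56.
Weighted total:
  Customer focus 56 × 0.07 = 3.92
  Collaboration 69 × 0.33 = 22.77
  Communication 100 × 0.13 = 13
  Leadership 95 × 0.05 = 4.75
  Initiative 50 × 0.1 = 5
  Quality of work 44 × 0.18 = 7.92
  Productivity 99 × 0.07 = 6.93
  Problem-solving 56 × 0.07 = 3.92
Sum = 68.21
68.21 is ≥ 47 and < 68.5 → Developing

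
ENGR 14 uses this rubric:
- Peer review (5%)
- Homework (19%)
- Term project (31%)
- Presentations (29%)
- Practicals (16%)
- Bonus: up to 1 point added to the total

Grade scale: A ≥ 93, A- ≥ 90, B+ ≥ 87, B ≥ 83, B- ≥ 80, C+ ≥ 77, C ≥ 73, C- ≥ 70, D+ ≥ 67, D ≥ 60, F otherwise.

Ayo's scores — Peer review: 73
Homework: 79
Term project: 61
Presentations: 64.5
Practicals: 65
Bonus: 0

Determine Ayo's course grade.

D

Weighted total:
  Peer review 73 × 0.05 = 3.65
  Homework 79 × 0.19 = 15.01
  Term project 61 × 0.31 = 18.91
  Presentations 64.5 × 0.29 = 18.705
  Practicals 65 × 0.16 = 10.4
Sum = 66.675
Bonus: 66.675 + 0 = 66.675
66.675 is ≥ 60 and < 67 → D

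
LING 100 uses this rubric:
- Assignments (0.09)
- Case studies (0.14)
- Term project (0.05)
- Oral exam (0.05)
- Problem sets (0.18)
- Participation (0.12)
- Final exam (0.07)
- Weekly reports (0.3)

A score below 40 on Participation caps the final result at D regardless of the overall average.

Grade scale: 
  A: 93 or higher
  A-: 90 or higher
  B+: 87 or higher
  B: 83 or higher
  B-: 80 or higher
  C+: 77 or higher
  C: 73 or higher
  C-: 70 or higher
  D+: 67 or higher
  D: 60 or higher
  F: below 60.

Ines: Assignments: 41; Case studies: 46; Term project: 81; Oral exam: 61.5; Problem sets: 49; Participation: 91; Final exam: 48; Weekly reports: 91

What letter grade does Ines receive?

D+

Participation score 91 ≥ 40: minimum met.
Weighted total:
  Assignments 41 × 0.09 = 3.69
  Case studies 46 × 0.14 = 6.44
  Term project 81 × 0.05 = 4.05
  Oral exam 61.5 × 0.05 = 3.075
  Problem sets 49 × 0.18 = 8.82
  Participation 91 × 0.12 = 10.92
  Final exam 48 × 0.07 = 3.36
  Weekly reports 91 × 0.3 = 27.3
Sum = 67.655
67.655 is ≥ 67 and < 70 → D+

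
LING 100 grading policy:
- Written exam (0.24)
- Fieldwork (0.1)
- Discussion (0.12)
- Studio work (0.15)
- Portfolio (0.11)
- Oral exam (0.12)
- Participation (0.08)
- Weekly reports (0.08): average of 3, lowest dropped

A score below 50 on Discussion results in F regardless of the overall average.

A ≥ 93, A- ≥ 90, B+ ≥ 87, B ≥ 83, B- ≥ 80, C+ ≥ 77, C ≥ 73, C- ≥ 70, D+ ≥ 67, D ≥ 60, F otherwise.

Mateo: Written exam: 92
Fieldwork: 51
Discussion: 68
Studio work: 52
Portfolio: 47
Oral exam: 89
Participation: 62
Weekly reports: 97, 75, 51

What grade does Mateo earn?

C-

Weekly reports: drop 51 → average of remaining 2 = 172/2 = 86
Discussion score 68 ≥ 50: minimum met.
Weighted total:
  Written exam 92 × 0.24 = 22.08
  Fieldwork 51 × 0.1 = 5.1
  Discussion 68 × 0.12 = 8.16
  Studio work 52 × 0.15 = 7.8
  Portfolio 47 × 0.11 = 5.17
  Oral exam 89 × 0.12 = 10.68
  Participation 62 × 0.08 = 4.96
  Weekly reports 86 × 0.08 = 6.88
Sum = 70.83
70.83 is ≥ 70 and < 73 → C-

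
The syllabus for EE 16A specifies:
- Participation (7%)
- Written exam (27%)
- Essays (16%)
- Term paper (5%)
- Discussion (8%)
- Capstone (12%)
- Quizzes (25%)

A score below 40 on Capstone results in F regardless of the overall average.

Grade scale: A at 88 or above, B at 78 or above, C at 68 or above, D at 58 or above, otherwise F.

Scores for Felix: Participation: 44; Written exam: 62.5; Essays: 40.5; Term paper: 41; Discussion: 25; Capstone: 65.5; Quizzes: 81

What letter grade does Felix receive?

Capstone score 65.5 ≥ 40: minimum met.
Weighted total:
  Participation 44 × 0.07 = 3.08
  Written exam 62.5 × 0.27 = 16.875
  Essays 40.5 × 0.16 = 6.48
  Term paper 41 × 0.05 = 2.05
  Discussion 25 × 0.08 = 2
  Capstone 65.5 × 0.12 = 7.86
  Quizzes 81 × 0.25 = 20.25
Sum = 58.595
58.595 is ≥ 58 and < 68 → D

D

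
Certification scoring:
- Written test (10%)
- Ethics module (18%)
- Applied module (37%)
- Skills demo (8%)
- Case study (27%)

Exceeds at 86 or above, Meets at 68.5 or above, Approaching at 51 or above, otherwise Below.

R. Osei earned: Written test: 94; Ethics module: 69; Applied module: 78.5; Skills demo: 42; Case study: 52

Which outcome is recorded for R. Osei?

Approaching

Weighted total:
  Written test 94 × 0.1 = 9.4
  Ethics module 69 × 0.18 = 12.42
  Applied module 78.5 × 0.37 = 29.045
  Skills demo 42 × 0.08 = 3.36
  Case study 52 × 0.27 = 14.04
Sum = 68.265
68.265 is ≥ 51 and < 68.5 → Approaching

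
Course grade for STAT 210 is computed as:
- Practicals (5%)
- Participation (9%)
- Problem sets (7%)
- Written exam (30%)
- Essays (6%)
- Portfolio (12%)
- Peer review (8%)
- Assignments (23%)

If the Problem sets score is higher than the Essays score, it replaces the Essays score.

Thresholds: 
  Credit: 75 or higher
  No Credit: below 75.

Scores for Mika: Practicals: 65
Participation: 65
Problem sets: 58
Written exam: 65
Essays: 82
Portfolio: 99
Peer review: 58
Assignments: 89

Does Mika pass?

Problem sets (58) ≤ Essays (82), so Essays stays at 82.
Weighted total:
  Practicals 65 × 0.05 = 3.25
  Participation 65 × 0.09 = 5.85
  Problem sets 58 × 0.07 = 4.06
  Written exam 65 × 0.3 = 19.5
  Essays 82 × 0.06 = 4.92
  Portfolio 99 × 0.12 = 11.88
  Peer review 58 × 0.08 = 4.64
  Assignments 89 × 0.23 = 20.47
Sum = 74.57
74.57 < 75 → No Credit

No Credit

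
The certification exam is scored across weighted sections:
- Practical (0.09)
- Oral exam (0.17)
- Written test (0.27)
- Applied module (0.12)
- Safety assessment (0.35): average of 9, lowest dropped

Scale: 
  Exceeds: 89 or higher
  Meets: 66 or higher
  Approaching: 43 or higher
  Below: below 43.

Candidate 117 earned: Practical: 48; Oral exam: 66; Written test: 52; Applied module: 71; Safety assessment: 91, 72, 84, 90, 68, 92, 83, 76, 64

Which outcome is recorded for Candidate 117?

Meets

Safety assessment: drop 64 → average of remaining 8 = 656/8 = 82
Weighted total:
  Practical 48 × 0.09 = 4.32
  Oral exam 66 × 0.17 = 11.22
  Written test 52 × 0.27 = 14.04
  Applied module 71 × 0.12 = 8.52
  Safety assessment 82 × 0.35 = 28.7
Sum = 66.8
66.8 is ≥ 66 and < 89 → Meets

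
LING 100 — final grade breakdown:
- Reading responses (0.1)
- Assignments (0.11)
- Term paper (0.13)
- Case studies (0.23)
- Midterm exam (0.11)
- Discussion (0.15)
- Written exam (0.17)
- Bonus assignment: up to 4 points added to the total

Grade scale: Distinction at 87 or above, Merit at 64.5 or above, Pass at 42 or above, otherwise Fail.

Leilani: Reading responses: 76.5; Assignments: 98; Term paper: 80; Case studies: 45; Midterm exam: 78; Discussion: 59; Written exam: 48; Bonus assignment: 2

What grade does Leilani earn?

Weighted total:
  Reading responses 76.5 × 0.1 = 7.65
  Assignments 98 × 0.11 = 10.78
  Term paper 80 × 0.13 = 10.4
  Case studies 45 × 0.23 = 10.35
  Midterm exam 78 × 0.11 = 8.58
  Discussion 59 × 0.15 = 8.85
  Written exam 48 × 0.17 = 8.16
Sum = 64.77
Bonus assignment: 64.77 + 2 = 66.77
66.77 is ≥ 64.5 and < 87 → Merit

Merit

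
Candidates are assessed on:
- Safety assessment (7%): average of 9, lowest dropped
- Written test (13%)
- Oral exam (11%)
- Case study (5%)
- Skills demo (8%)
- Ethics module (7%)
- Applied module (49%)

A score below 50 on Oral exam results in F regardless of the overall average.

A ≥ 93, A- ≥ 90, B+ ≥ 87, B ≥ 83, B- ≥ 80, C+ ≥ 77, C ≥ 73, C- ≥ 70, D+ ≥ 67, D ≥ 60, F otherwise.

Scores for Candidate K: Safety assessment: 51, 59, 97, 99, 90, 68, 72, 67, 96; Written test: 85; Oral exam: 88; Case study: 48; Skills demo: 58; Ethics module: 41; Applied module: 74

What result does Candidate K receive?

Safety assessment: drop 51 → average of remaining 8 = 648/8 = 81
Oral exam score 88 ≥ 50: minimum met.
Weighted total:
  Safety assessment 81 × 0.07 = 5.67
  Written test 85 × 0.13 = 11.05
  Oral exam 88 × 0.11 = 9.68
  Case study 48 × 0.05 = 2.4
  Skills demo 58 × 0.08 = 4.64
  Ethics module 41 × 0.07 = 2.87
  Applied module 74 × 0.49 = 36.26
Sum = 72.57
72.57 is ≥ 70 and < 73 → C-

C-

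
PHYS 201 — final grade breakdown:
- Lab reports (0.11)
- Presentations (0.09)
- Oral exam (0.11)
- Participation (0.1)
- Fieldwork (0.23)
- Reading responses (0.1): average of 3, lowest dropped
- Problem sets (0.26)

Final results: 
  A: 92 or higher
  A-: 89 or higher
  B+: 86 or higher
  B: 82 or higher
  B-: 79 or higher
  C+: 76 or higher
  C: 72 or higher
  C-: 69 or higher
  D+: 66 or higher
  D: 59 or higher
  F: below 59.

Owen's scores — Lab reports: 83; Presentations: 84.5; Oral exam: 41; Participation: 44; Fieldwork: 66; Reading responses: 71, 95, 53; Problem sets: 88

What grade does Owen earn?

C

Reading responses: drop 53 → average of remaining 2 = 166/2 = 83
Weighted total:
  Lab reports 83 × 0.11 = 9.13
  Presentations 84.5 × 0.09 = 7.605
  Oral exam 41 × 0.11 = 4.51
  Participation 44 × 0.1 = 4.4
  Fieldwork 66 × 0.23 = 15.18
  Reading responses 83 × 0.1 = 8.3
  Problem sets 88 × 0.26 = 22.88
Sum = 72.005
72.005 is ≥ 72 and < 76 → C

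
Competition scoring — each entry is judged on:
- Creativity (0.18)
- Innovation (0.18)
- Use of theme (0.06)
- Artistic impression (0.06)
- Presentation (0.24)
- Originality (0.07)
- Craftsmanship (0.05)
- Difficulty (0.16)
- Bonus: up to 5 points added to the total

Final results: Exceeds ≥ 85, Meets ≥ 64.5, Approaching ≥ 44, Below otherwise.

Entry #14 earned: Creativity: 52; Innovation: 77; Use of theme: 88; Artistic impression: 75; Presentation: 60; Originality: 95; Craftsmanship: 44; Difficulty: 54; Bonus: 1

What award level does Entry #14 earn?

Meets

Weighted total:
  Creativity 52 × 0.18 = 9.36
  Innovation 77 × 0.18 = 13.86
  Use of theme 88 × 0.06 = 5.28
  Artistic impression 75 × 0.06 = 4.5
  Presentation 60 × 0.24 = 14.4
  Originality 95 × 0.07 = 6.65
  Craftsmanship 44 × 0.05 = 2.2
  Difficulty 54 × 0.16 = 8.64
Sum = 64.89
Bonus: 64.89 + 1 = 65.89
65.89 is ≥ 64.5 and < 85 → Meets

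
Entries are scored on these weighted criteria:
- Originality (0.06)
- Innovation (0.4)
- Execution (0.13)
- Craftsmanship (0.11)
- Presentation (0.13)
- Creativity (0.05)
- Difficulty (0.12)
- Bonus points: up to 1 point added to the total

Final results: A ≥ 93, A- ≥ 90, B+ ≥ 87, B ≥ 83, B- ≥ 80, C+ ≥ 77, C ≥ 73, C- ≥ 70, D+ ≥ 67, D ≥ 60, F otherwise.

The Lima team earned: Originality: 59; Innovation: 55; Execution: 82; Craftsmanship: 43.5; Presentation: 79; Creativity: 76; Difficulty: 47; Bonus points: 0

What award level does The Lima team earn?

Weighted total:
  Originality 59 × 0.06 = 3.54
  Innovation 55 × 0.4 = 22
  Execution 82 × 0.13 = 10.66
  Craftsmanship 43.5 × 0.11 = 4.785
  Presentation 79 × 0.13 = 10.27
  Creativity 76 × 0.05 = 3.8
  Difficulty 47 × 0.12 = 5.64
Sum = 60.695
Bonus points: 60.695 + 0 = 60.695
60.695 is ≥ 60 and < 67 → D

D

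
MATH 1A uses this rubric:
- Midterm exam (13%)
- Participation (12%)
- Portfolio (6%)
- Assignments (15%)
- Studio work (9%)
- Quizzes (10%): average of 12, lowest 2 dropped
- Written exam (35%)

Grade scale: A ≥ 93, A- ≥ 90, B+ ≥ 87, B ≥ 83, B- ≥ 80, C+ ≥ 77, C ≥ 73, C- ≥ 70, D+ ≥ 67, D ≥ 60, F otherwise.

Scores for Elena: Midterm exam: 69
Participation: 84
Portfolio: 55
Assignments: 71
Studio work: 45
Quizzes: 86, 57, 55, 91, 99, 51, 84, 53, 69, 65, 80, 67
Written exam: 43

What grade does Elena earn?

F

Quizzes: drop 51, 53 → average of remaining 10 = 753/10 = 75.3
Weighted total:
  Midterm exam 69 × 0.13 = 8.97
  Participation 84 × 0.12 = 10.08
  Portfolio 55 × 0.06 = 3.3
  Assignments 71 × 0.15 = 10.65
  Studio work 45 × 0.09 = 4.05
  Quizzes 75.3 × 0.1 = 7.53
  Written exam 43 × 0.35 = 15.05
Sum = 59.63
59.63 < 60 → F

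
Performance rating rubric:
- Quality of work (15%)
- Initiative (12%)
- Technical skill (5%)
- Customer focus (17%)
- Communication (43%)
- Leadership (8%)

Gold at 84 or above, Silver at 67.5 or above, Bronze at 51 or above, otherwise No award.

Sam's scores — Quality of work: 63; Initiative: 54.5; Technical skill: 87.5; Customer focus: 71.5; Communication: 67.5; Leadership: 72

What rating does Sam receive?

Bronze

Weighted total:
  Quality of work 63 × 0.15 = 9.45
  Initiative 54.5 × 0.12 = 6.54
  Technical skill 87.5 × 0.05 = 4.375
  Customer focus 71.5 × 0.17 = 12.155
  Communication 67.5 × 0.43 = 29.025
  Leadership 72 × 0.08 = 5.76
Sum = 67.305
67.305 is ≥ 51 and < 67.5 → Bronze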